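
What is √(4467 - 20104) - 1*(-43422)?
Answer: 43422 + I*√15637 ≈ 43422.0 + 125.05*I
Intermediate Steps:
√(4467 - 20104) - 1*(-43422) = √(-15637) + 43422 = I*√15637 + 43422 = 43422 + I*√15637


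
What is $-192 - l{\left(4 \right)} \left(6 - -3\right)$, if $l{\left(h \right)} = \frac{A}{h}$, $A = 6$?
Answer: $- \frac{411}{2} \approx -205.5$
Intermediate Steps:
$l{\left(h \right)} = \frac{6}{h}$
$-192 - l{\left(4 \right)} \left(6 - -3\right) = -192 - \frac{6}{4} \left(6 - -3\right) = -192 - 6 \cdot \frac{1}{4} \left(6 + 3\right) = -192 - \frac{3}{2} \cdot 9 = -192 - \frac{27}{2} = - \frac{411}{2}$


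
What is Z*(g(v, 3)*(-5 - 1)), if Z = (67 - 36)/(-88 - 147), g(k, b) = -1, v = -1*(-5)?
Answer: -186/235 ≈ -0.79149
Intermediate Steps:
v = 5
Z = -31/235 (Z = 31/(-235) = 31*(-1/235) = -31/235 ≈ -0.13191)
Z*(g(v, 3)*(-5 - 1)) = -(-31)*(-5 - 1)/235 = -(-31)*(-6)/235 = -31/235*6 = -186/235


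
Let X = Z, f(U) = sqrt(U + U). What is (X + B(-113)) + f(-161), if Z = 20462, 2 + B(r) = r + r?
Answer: 20234 + I*sqrt(322) ≈ 20234.0 + 17.944*I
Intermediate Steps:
B(r) = -2 + 2*r (B(r) = -2 + (r + r) = -2 + 2*r)
f(U) = sqrt(2)*sqrt(U) (f(U) = sqrt(2*U) = sqrt(2)*sqrt(U))
X = 20462
(X + B(-113)) + f(-161) = (20462 + (-2 + 2*(-113))) + sqrt(2)*sqrt(-161) = (20462 + (-2 - 226)) + sqrt(2)*(I*sqrt(161)) = (20462 - 228) + I*sqrt(322) = 20234 + I*sqrt(322)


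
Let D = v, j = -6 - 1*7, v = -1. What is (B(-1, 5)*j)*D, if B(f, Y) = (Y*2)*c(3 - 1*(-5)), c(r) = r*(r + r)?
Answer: 16640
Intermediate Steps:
c(r) = 2*r² (c(r) = r*(2*r) = 2*r²)
B(f, Y) = 256*Y (B(f, Y) = (Y*2)*(2*(3 - 1*(-5))²) = (2*Y)*(2*(3 + 5)²) = (2*Y)*(2*8²) = (2*Y)*(2*64) = (2*Y)*128 = 256*Y)
j = -13 (j = -6 - 7 = -13)
D = -1
(B(-1, 5)*j)*D = ((256*5)*(-13))*(-1) = (1280*(-13))*(-1) = -16640*(-1) = 16640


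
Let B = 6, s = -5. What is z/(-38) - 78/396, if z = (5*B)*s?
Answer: 4703/1254 ≈ 3.7504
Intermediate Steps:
z = -150 (z = (5*6)*(-5) = 30*(-5) = -150)
z/(-38) - 78/396 = -150/(-38) - 78/396 = -150*(-1/38) - 78*1/396 = 75/19 - 13/66 = 4703/1254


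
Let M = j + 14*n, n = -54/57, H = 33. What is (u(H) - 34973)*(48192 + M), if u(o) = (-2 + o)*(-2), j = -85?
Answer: -32014317335/19 ≈ -1.6850e+9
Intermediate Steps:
n = -18/19 (n = -54*1/57 = -18/19 ≈ -0.94737)
M = -1867/19 (M = -85 + 14*(-18/19) = -85 - 252/19 = -1867/19 ≈ -98.263)
u(o) = 4 - 2*o
(u(H) - 34973)*(48192 + M) = ((4 - 2*33) - 34973)*(48192 - 1867/19) = ((4 - 66) - 34973)*(913781/19) = (-62 - 34973)*(913781/19) = -35035*913781/19 = -32014317335/19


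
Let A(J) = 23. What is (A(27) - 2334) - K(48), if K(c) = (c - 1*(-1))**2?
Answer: -4712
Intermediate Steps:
K(c) = (1 + c)**2 (K(c) = (c + 1)**2 = (1 + c)**2)
(A(27) - 2334) - K(48) = (23 - 2334) - (1 + 48)**2 = -2311 - 1*49**2 = -2311 - 1*2401 = -2311 - 2401 = -4712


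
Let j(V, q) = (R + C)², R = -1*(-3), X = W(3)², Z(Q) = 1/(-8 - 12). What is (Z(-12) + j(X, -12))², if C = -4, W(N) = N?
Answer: 361/400 ≈ 0.90250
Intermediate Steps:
Z(Q) = -1/20 (Z(Q) = 1/(-20) = -1/20)
X = 9 (X = 3² = 9)
R = 3
j(V, q) = 1 (j(V, q) = (3 - 4)² = (-1)² = 1)
(Z(-12) + j(X, -12))² = (-1/20 + 1)² = (19/20)² = 361/400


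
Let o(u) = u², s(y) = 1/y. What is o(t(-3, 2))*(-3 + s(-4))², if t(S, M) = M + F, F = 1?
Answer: 1521/16 ≈ 95.063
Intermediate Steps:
t(S, M) = 1 + M (t(S, M) = M + 1 = 1 + M)
o(t(-3, 2))*(-3 + s(-4))² = (1 + 2)²*(-3 + 1/(-4))² = 3²*(-3 - ¼)² = 9*(-13/4)² = 9*(169/16) = 1521/16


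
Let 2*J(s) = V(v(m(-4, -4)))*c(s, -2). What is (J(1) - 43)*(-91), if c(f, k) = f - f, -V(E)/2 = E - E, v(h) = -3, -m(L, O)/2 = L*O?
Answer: 3913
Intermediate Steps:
m(L, O) = -2*L*O
V(E) = 0 (V(E) = -2*(E - E) = -2*0 = 0)
c(f, k) = 0
J(s) = 0 (J(s) = (0*0)/2 = (1/2)*0 = 0)
(J(1) - 43)*(-91) = (0 - 43)*(-91) = -43*(-91) = 3913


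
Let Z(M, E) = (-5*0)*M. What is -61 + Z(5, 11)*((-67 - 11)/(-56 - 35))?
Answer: -61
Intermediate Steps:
Z(M, E) = 0 (Z(M, E) = 0*M = 0)
-61 + Z(5, 11)*((-67 - 11)/(-56 - 35)) = -61 + 0*((-67 - 11)/(-56 - 35)) = -61 + 0*(-78/(-91)) = -61 + 0*(-78*(-1/91)) = -61 + 0*(6/7) = -61 + 0 = -61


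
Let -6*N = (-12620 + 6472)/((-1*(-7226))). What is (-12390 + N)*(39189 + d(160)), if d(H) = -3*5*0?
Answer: -1754278250399/3613 ≈ -4.8555e+8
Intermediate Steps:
d(H) = 0 (d(H) = -15*0 = 0)
N = 1537/10839 (N = -(-12620 + 6472)/(6*((-1*(-7226)))) = -(-3074)/(3*7226) = -⅙*(-3074/3613) = 1537/10839 ≈ 0.14180)
(-12390 + N)*(39189 + d(160)) = (-12390 + 1537/10839)*(39189 + 0) = -134293673/10839*39189 = -1754278250399/3613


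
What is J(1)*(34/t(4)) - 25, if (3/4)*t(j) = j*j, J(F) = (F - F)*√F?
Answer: -25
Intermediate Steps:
J(F) = 0 (J(F) = 0*√F = 0)
t(j) = 4*j²/3 (t(j) = 4*(j*j)/3 = 4*j²/3)
J(1)*(34/t(4)) - 25 = 0*(34/(((4/3)*4²))) - 25 = 0*(34/(((4/3)*16))) - 25 = 0*(34/(64/3)) - 25 = 0*(34*(3/64)) - 25 = 0*(51/32) - 25 = 0 - 25 = -25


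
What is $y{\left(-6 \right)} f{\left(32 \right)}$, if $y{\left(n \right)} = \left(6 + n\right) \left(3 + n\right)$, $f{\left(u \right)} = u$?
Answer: $0$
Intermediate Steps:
$y{\left(n \right)} = \left(3 + n\right) \left(6 + n\right)$
$y{\left(-6 \right)} f{\left(32 \right)} = \left(18 + \left(-6\right)^{2} + 9 \left(-6\right)\right) 32 = \left(18 + 36 - 54\right) 32 = 0 \cdot 32 = 0$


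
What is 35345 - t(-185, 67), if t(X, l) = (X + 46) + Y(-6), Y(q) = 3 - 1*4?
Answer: 35485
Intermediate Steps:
Y(q) = -1 (Y(q) = 3 - 4 = -1)
t(X, l) = 45 + X (t(X, l) = (X + 46) - 1 = (46 + X) - 1 = 45 + X)
35345 - t(-185, 67) = 35345 - (45 - 185) = 35345 - 1*(-140) = 35345 + 140 = 35485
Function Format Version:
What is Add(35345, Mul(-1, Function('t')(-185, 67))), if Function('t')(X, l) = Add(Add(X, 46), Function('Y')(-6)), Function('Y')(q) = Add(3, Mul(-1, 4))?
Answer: 35485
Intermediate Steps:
Function('Y')(q) = -1 (Function('Y')(q) = Add(3, -4) = -1)
Function('t')(X, l) = Add(45, X) (Function('t')(X, l) = Add(Add(X, 46), -1) = Add(Add(46, X), -1) = Add(45, X))
Add(35345, Mul(-1, Function('t')(-185, 67))) = Add(35345, Mul(-1, Add(45, -185))) = Add(35345, Mul(-1, -140)) = Add(35345, 140) = 35485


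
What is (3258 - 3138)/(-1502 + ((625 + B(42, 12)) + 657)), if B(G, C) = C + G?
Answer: -60/83 ≈ -0.72289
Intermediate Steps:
(3258 - 3138)/(-1502 + ((625 + B(42, 12)) + 657)) = (3258 - 3138)/(-1502 + ((625 + (12 + 42)) + 657)) = 120/(-1502 + ((625 + 54) + 657)) = 120/(-1502 + (679 + 657)) = 120/(-1502 + 1336) = 120/(-166) = 120*(-1/166) = -60/83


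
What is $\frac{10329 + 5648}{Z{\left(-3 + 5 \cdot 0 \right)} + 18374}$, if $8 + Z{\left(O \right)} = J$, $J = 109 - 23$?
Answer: $\frac{15977}{18452} \approx 0.86587$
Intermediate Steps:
$J = 86$ ($J = 109 - 23 = 86$)
$Z{\left(O \right)} = 78$ ($Z{\left(O \right)} = -8 + 86 = 78$)
$\frac{10329 + 5648}{Z{\left(-3 + 5 \cdot 0 \right)} + 18374} = \frac{10329 + 5648}{78 + 18374} = \frac{15977}{18452}$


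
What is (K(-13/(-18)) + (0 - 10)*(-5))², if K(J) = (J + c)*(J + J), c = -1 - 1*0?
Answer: 64561225/26244 ≈ 2460.0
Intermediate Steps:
c = -1 (c = -1 + 0 = -1)
K(J) = 2*J*(-1 + J) (K(J) = (J - 1)*(J + J) = (-1 + J)*(2*J) = 2*J*(-1 + J))
(K(-13/(-18)) + (0 - 10)*(-5))² = (2*(-13/(-18))*(-1 - 13/(-18)) + (0 - 10)*(-5))² = (2*(-13*(-1/18))*(-1 - 13*(-1/18)) - 10*(-5))² = (2*(13/18)*(-1 + 13/18) + 50)² = (2*(13/18)*(-5/18) + 50)² = (-65/162 + 50)² = (8035/162)² = 64561225/26244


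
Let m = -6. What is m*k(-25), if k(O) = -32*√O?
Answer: 960*I ≈ 960.0*I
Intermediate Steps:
m*k(-25) = -(-192)*√(-25) = -(-192)*5*I = -(-960)*I = 960*I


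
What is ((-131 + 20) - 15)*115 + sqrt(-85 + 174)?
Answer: -14490 + sqrt(89) ≈ -14481.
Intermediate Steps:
((-131 + 20) - 15)*115 + sqrt(-85 + 174) = (-111 - 15)*115 + sqrt(89) = -126*115 + sqrt(89) = -14490 + sqrt(89)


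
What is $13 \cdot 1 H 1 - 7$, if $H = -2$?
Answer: $-33$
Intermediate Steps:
$13 \cdot 1 H 1 - 7 = 13 \cdot 1 \left(-2\right) 1 - 7 = 13 \left(\left(-2\right) 1\right) - 7 = 13 \left(-2\right) - 7 = -26 - 7 = -33$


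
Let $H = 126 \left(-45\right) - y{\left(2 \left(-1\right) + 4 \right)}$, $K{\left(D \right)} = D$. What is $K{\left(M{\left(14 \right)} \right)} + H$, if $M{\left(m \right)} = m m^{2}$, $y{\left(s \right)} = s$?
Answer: $-2928$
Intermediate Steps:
$M{\left(m \right)} = m^{3}$
$H = -5672$ ($H = 126 \left(-45\right) - \left(2 \left(-1\right) + 4\right) = -5670 - \left(-2 + 4\right) = -5670 - 2 = -5672$)
$K{\left(M{\left(14 \right)} \right)} + H = 14^{3} - 5672 = 2744 - 5672 = -2928$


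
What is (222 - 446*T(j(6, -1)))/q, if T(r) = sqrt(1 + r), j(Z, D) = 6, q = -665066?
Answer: -111/332533 + 223*sqrt(7)/332533 ≈ 0.0014405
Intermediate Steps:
(222 - 446*T(j(6, -1)))/q = (222 - 446*sqrt(1 + 6))/(-665066) = (222 - 446*sqrt(7))*(-1/665066) = -111/332533 + 223*sqrt(7)/332533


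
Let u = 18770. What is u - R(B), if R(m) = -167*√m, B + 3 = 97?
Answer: 18770 + 167*√94 ≈ 20389.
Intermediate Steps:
B = 94 (B = -3 + 97 = 94)
u - R(B) = 18770 - (-167)*√94 = 18770 + 167*√94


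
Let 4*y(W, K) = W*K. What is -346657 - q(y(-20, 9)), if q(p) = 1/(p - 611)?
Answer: -227406991/656 ≈ -3.4666e+5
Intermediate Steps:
y(W, K) = K*W/4 (y(W, K) = (W*K)/4 = (K*W)/4 = K*W/4)
q(p) = 1/(-611 + p)
-346657 - q(y(-20, 9)) = -346657 - 1/(-611 + (¼)*9*(-20)) = -346657 - 1/(-611 - 45) = -346657 - 1/(-656) = -346657 - 1*(-1/656) = -346657 + 1/656 = -227406991/656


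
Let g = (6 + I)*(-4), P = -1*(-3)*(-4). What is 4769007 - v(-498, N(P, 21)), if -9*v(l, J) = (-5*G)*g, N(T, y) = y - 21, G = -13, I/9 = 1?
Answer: 14305721/3 ≈ 4.7686e+6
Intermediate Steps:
I = 9 (I = 9*1 = 9)
P = -12 (P = 3*(-4) = -12)
g = -60 (g = (6 + 9)*(-4) = 15*(-4) = -60)
N(T, y) = -21 + y
v(l, J) = 1300/3 (v(l, J) = -(-5*(-13))*(-60)/9 = -65*(-60)/9 = -⅑*(-3900) = 1300/3)
4769007 - v(-498, N(P, 21)) = 4769007 - 1*1300/3 = 4769007 - 1300/3 = 14305721/3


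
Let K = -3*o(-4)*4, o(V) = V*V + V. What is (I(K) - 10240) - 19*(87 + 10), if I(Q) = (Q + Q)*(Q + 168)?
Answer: -18995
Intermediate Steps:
o(V) = V + V² (o(V) = V² + V = V + V²)
K = -144 (K = -(-12)*(1 - 4)*4 = -(-12)*(-3)*4 = -3*12*4 = -36*4 = -144)
I(Q) = 2*Q*(168 + Q) (I(Q) = (2*Q)*(168 + Q) = 2*Q*(168 + Q))
(I(K) - 10240) - 19*(87 + 10) = (2*(-144)*(168 - 144) - 10240) - 19*(87 + 10) = (2*(-144)*24 - 10240) - 19*97 = (-6912 - 10240) - 1843 = -17152 - 1843 = -18995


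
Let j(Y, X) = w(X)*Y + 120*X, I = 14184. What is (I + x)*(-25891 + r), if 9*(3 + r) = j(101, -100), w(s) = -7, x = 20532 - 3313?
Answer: -7717381459/9 ≈ -8.5749e+8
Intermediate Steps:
x = 17219
j(Y, X) = -7*Y + 120*X
r = -12734/9 (r = -3 + (-7*101 + 120*(-100))/9 = -3 + (-707 - 12000)/9 = -3 + (1/9)*(-12707) = -3 - 12707/9 = -12734/9 ≈ -1414.9)
(I + x)*(-25891 + r) = (14184 + 17219)*(-25891 - 12734/9) = 31403*(-245753/9) = -7717381459/9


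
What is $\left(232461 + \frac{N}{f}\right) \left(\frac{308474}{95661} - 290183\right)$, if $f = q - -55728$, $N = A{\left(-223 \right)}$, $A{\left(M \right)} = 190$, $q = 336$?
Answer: $- \frac{180886538965172897183}{2681569152} \approx -6.7455 \cdot 10^{10}$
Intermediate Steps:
$N = 190$
$f = 56064$ ($f = 336 - -55728 = 336 + 55728 = 56064$)
$\left(232461 + \frac{N}{f}\right) \left(\frac{308474}{95661} - 290183\right) = \left(232461 + \frac{190}{56064}\right) \left(\frac{308474}{95661} - 290183\right) = \left(232461 + 190 \cdot \frac{1}{56064}\right) \left(308474 \cdot \frac{1}{95661} - 290183\right) = \left(232461 + \frac{95}{28032}\right) \left(\frac{308474}{95661} - 290183\right) = \frac{6516346847}{28032} \left(- \frac{27758887489}{95661}\right) = - \frac{180886538965172897183}{2681569152}$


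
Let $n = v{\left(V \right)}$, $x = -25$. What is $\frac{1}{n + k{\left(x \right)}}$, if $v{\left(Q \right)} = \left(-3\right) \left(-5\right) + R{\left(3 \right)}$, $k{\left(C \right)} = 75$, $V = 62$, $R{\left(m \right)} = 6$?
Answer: $\frac{1}{96} \approx 0.010417$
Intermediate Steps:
$v{\left(Q \right)} = 21$ ($v{\left(Q \right)} = \left(-3\right) \left(-5\right) + 6 = 15 + 6 = 21$)
$n = 21$
$\frac{1}{n + k{\left(x \right)}} = \frac{1}{21 + 75} = \frac{1}{96}$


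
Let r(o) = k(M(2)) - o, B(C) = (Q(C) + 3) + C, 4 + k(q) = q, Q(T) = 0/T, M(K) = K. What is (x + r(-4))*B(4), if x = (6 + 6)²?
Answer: 1022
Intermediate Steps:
Q(T) = 0
k(q) = -4 + q
x = 144 (x = 12² = 144)
B(C) = 3 + C (B(C) = (0 + 3) + C = 3 + C)
r(o) = -2 - o (r(o) = (-4 + 2) - o = -2 - o)
(x + r(-4))*B(4) = (144 + (-2 - 1*(-4)))*(3 + 4) = (144 + (-2 + 4))*7 = (144 + 2)*7 = 146*7 = 1022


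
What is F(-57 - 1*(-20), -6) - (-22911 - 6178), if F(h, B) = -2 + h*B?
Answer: 29309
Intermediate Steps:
F(h, B) = -2 + B*h
F(-57 - 1*(-20), -6) - (-22911 - 6178) = (-2 - 6*(-57 - 1*(-20))) - (-22911 - 6178) = (-2 - 6*(-57 + 20)) - 1*(-29089) = (-2 - 6*(-37)) + 29089 = (-2 + 222) + 29089 = 220 + 29089 = 29309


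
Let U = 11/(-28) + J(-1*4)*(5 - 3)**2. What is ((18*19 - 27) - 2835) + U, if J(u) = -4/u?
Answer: -70459/28 ≈ -2516.4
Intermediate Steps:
U = 101/28 (U = 11/(-28) + (-4/((-1*4)))*(5 - 3)**2 = 11*(-1/28) - 4/(-4)*2**2 = -11/28 - 4*(-1/4)*4 = -11/28 + 1*4 = -11/28 + 4 = 101/28 ≈ 3.6071)
((18*19 - 27) - 2835) + U = ((18*19 - 27) - 2835) + 101/28 = ((342 - 27) - 2835) + 101/28 = (315 - 2835) + 101/28 = -2520 + 101/28 = -70459/28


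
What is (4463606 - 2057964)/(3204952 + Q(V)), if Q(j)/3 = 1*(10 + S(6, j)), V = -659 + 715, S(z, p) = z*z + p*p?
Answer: 1202821/1607249 ≈ 0.74837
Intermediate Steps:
S(z, p) = p² + z² (S(z, p) = z² + p² = p² + z²)
V = 56
Q(j) = 138 + 3*j² (Q(j) = 3*(1*(10 + (j² + 6²))) = 3*(1*(10 + (j² + 36))) = 3*(1*(10 + (36 + j²))) = 3*(1*(46 + j²)) = 3*(46 + j²) = 138 + 3*j²)
(4463606 - 2057964)/(3204952 + Q(V)) = (4463606 - 2057964)/(3204952 + (138 + 3*56²)) = 2405642/(3204952 + (138 + 3*3136)) = 2405642/(3204952 + (138 + 9408)) = 2405642/(3204952 + 9546) = 2405642/3214498 = 2405642*(1/3214498) = 1202821/1607249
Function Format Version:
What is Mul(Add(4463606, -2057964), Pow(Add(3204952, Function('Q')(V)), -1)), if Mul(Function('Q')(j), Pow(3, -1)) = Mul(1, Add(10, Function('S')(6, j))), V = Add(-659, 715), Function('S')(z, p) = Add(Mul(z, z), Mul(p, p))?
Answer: Rational(1202821, 1607249) ≈ 0.74837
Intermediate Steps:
Function('S')(z, p) = Add(Pow(p, 2), Pow(z, 2)) (Function('S')(z, p) = Add(Pow(z, 2), Pow(p, 2)) = Add(Pow(p, 2), Pow(z, 2)))
V = 56
Function('Q')(j) = Add(138, Mul(3, Pow(j, 2))) (Function('Q')(j) = Mul(3, Mul(1, Add(10, Add(Pow(j, 2), Pow(6, 2))))) = Mul(3, Mul(1, Add(10, Add(Pow(j, 2), 36)))) = Mul(3, Mul(1, Add(10, Add(36, Pow(j, 2))))) = Mul(3, Mul(1, Add(46, Pow(j, 2)))) = Mul(3, Add(46, Pow(j, 2))) = Add(138, Mul(3, Pow(j, 2))))
Mul(Add(4463606, -2057964), Pow(Add(3204952, Function('Q')(V)), -1)) = Mul(Add(4463606, -2057964), Pow(Add(3204952, Add(138, Mul(3, Pow(56, 2)))), -1)) = Mul(2405642, Pow(Add(3204952, Add(138, Mul(3, 3136))), -1)) = Mul(2405642, Pow(Add(3204952, Add(138, 9408)), -1)) = Mul(2405642, Pow(Add(3204952, 9546), -1)) = Mul(2405642, Pow(3214498, -1)) = Mul(2405642, Rational(1, 3214498)) = Rational(1202821, 1607249)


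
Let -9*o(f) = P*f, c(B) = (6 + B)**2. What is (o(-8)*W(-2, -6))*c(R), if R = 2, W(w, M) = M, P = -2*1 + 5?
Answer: -1024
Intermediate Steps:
P = 3 (P = -2 + 5 = 3)
o(f) = -f/3
(o(-8)*W(-2, -6))*c(R) = (-1/3*(-8)*(-6))*(6 + 2)**2 = ((8/3)*(-6))*8**2 = -16*64 = -1024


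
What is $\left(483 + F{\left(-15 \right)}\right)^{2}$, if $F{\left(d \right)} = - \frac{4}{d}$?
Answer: $\frac{52548001}{225} \approx 2.3355 \cdot 10^{5}$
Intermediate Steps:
$\left(483 + F{\left(-15 \right)}\right)^{2} = \left(483 - \frac{4}{-15}\right)^{2} = \left(483 - - \frac{4}{15}\right)^{2} = \left(483 + \frac{4}{15}\right)^{2} = \left(\frac{7249}{15}\right)^{2} = \frac{52548001}{225}$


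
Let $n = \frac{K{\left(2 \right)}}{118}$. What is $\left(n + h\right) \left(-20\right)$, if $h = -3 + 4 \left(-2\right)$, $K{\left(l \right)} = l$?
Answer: $\frac{12960}{59} \approx 219.66$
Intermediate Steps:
$n = \frac{1}{59}$ ($n = \frac{2}{118} = 2 \cdot \frac{1}{118} = \frac{1}{59} \approx 0.016949$)
$h = -11$ ($h = -3 - 8 = -11$)
$\left(n + h\right) \left(-20\right) = \left(\frac{1}{59} - 11\right) \left(-20\right) = \left(- \frac{648}{59}\right) \left(-20\right) = \frac{12960}{59}$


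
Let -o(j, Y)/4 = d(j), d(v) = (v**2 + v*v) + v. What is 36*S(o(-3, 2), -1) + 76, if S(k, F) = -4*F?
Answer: 220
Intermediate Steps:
d(v) = v + 2*v**2 (d(v) = (v**2 + v**2) + v = 2*v**2 + v = v + 2*v**2)
o(j, Y) = -4*j*(1 + 2*j)
36*S(o(-3, 2), -1) + 76 = 36*(-4*(-1)) + 76 = 36*4 + 76 = 144 + 76 = 220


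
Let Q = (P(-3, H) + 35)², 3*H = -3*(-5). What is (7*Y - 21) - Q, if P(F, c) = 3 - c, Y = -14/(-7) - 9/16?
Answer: -17599/16 ≈ -1099.9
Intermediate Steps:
H = 5 (H = (-3*(-5))/3 = (⅓)*15 = 5)
Y = 23/16 (Y = -14*(-⅐) - 9*1/16 = 2 - 9/16 = 23/16 ≈ 1.4375)
Q = 1089 (Q = ((3 - 1*5) + 35)² = ((3 - 5) + 35)² = (-2 + 35)² = 33² = 1089)
(7*Y - 21) - Q = (7*(23/16) - 21) - 1*1089 = (161/16 - 21) - 1089 = -175/16 - 1089 = -17599/16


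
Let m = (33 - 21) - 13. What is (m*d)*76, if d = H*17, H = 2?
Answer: -2584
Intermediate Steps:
d = 34 (d = 2*17 = 34)
m = -1 (m = 12 - 13 = -1)
(m*d)*76 = -1*34*76 = -34*76 = -2584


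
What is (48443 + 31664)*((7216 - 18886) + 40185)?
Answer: 2284251105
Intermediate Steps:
(48443 + 31664)*((7216 - 18886) + 40185) = 80107*(-11670 + 40185) = 80107*28515 = 2284251105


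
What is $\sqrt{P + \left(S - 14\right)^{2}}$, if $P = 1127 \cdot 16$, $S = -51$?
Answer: $3 \sqrt{2473} \approx 149.19$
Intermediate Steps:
$P = 18032$
$\sqrt{P + \left(S - 14\right)^{2}} = \sqrt{18032 + \left(-51 - 14\right)^{2}} = \sqrt{18032 + \left(-65\right)^{2}} = \sqrt{18032 + 4225} = \sqrt{22257} = 3 \sqrt{2473}$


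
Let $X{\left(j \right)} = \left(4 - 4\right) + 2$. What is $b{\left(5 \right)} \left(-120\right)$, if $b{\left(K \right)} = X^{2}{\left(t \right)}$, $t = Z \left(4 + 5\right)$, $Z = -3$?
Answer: $-480$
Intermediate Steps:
$t = -27$ ($t = - 3 \left(4 + 5\right) = \left(-3\right) 9 = -27$)
$X{\left(j \right)} = 2$ ($X{\left(j \right)} = 0 + 2 = 2$)
$b{\left(K \right)} = 4$ ($b{\left(K \right)} = 2^{2} = 4$)
$b{\left(5 \right)} \left(-120\right) = 4 \left(-120\right) = -480$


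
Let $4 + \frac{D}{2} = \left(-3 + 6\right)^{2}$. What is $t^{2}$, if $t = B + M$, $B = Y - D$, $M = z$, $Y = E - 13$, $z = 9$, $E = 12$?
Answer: $4$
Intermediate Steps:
$D = 10$ ($D = -8 + 2 \left(-3 + 6\right)^{2} = -8 + 2 \cdot 3^{2} = -8 + 2 \cdot 9 = -8 + 18 = 10$)
$Y = -1$ ($Y = 12 - 13 = -1$)
$M = 9$
$B = -11$ ($B = -1 - 10 = -11$)
$t = -2$ ($t = -11 + 9 = -2$)
$t^{2} = \left(-2\right)^{2} = 4$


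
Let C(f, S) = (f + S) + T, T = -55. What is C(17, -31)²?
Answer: 4761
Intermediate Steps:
C(f, S) = -55 + S + f (C(f, S) = (f + S) - 55 = (S + f) - 55 = -55 + S + f)
C(17, -31)² = (-55 - 31 + 17)² = (-69)² = 4761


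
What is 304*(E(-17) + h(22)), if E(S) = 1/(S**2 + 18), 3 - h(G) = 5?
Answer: -186352/307 ≈ -607.01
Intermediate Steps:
h(G) = -2 (h(G) = 3 - 1*5 = 3 - 5 = -2)
E(S) = 1/(18 + S**2)
304*(E(-17) + h(22)) = 304*(1/(18 + (-17)**2) - 2) = 304*(1/(18 + 289) - 2) = 304*(1/307 - 2) = 304*(-613/307) = -186352/307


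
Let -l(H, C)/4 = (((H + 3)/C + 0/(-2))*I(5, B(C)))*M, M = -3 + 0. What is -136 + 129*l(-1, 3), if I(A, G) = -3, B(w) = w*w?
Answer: -3232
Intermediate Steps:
B(w) = w**2
M = -3
l(H, C) = -36*(3 + H)/C (l(H, C) = -4*((H + 3)/C + 0/(-2))*(-3)*(-3) = -4*((3 + H)/C + 0*(-1/2))*(-3)*(-3) = -4*((3 + H)/C + 0)*(-3)*(-3) = -4*((3 + H)/C)*(-3)*(-3) = -4*(-3*(3 + H)/C)*(-3) = -36*(3 + H)/C)
-136 + 129*l(-1, 3) = -136 + 129*(36*(-3 - 1*(-1))/3) = -136 + 129*(36*(1/3)*(-3 + 1)) = -136 + 129*(36*(1/3)*(-2)) = -136 + 129*(-24) = -136 - 3096 = -3232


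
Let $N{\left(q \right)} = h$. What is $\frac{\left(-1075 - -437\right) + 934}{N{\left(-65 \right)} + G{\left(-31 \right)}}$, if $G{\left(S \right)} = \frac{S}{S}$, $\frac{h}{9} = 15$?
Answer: $\frac{37}{17} \approx 2.1765$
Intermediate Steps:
$h = 135$ ($h = 9 \cdot 15 = 135$)
$N{\left(q \right)} = 135$
$G{\left(S \right)} = 1$
$\frac{\left(-1075 - -437\right) + 934}{N{\left(-65 \right)} + G{\left(-31 \right)}} = \frac{\left(-1075 - -437\right) + 934}{135 + 1} = \frac{\left(-1075 + 437\right) + 934}{136} = \left(-638 + 934\right) \frac{1}{136} = 296 \cdot \frac{1}{136} = \frac{37}{17}$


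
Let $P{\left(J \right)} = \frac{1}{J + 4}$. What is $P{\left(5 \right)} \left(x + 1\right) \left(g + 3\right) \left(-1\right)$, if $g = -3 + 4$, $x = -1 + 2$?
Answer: $- \frac{8}{9} \approx -0.88889$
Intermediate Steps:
$x = 1$
$P{\left(J \right)} = \frac{1}{4 + J}$
$g = 1$
$P{\left(5 \right)} \left(x + 1\right) \left(g + 3\right) \left(-1\right) = \frac{\left(1 + 1\right) \left(1 + 3\right)}{4 + 5} \left(-1\right) = \frac{2 \cdot 4}{9} \left(-1\right) = \frac{1}{9} \cdot 8 \left(-1\right) = \frac{8}{9} \left(-1\right) = - \frac{8}{9}$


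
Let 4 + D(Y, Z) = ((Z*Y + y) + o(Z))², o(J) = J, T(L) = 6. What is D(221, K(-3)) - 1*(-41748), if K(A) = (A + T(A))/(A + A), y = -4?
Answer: 54969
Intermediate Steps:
K(A) = (6 + A)/(2*A) (K(A) = (A + 6)/(A + A) = (6 + A)/((2*A)) = (6 + A)*(1/(2*A)) = (6 + A)/(2*A))
D(Y, Z) = -4 + (-4 + Z + Y*Z)² (D(Y, Z) = -4 + ((Z*Y - 4) + Z)² = -4 + ((Y*Z - 4) + Z)² = -4 + ((-4 + Y*Z) + Z)² = -4 + (-4 + Z + Y*Z)²)
D(221, K(-3)) - 1*(-41748) = (-4 + (-4 + (½)*(6 - 3)/(-3) + 221*((½)*(6 - 3)/(-3)))²) - 1*(-41748) = (-4 + (-4 + (½)*(-⅓)*3 + 221*((½)*(-⅓)*3))²) + 41748 = (-4 + (-4 - ½ + 221*(-½))²) + 41748 = (-4 + (-4 - ½ - 221/2)²) + 41748 = (-4 + (-115)²) + 41748 = (-4 + 13225) + 41748 = 13221 + 41748 = 54969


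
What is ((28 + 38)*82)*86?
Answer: 465432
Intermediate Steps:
((28 + 38)*82)*86 = (66*82)*86 = 5412*86 = 465432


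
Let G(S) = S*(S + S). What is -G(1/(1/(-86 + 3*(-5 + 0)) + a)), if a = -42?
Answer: -20402/18003049 ≈ -0.0011333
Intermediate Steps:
G(S) = 2*S**2 (G(S) = S*(2*S) = 2*S**2)
-G(1/(1/(-86 + 3*(-5 + 0)) + a)) = -2*(1/(1/(-86 + 3*(-5 + 0)) - 42))**2 = -2*(1/(1/(-86 + 3*(-5)) - 42))**2 = -2*(1/(1/(-86 - 15) - 42))**2 = -2*(1/(1/(-101) - 42))**2 = -2*(1/(-1/101 - 42))**2 = -2*(1/(-4243/101))**2 = -2*(-101/4243)**2 = -2*10201/18003049 = -1*20402/18003049 = -20402/18003049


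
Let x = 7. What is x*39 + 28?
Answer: 301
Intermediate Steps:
x*39 + 28 = 7*39 + 28 = 273 + 28 = 301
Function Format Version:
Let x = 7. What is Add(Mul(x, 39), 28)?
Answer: 301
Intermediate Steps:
Add(Mul(x, 39), 28) = Add(Mul(7, 39), 28) = Add(273, 28) = 301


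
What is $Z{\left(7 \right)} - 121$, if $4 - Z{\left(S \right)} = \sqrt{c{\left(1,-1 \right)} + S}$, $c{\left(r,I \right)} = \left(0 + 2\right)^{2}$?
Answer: $-117 - \sqrt{11} \approx -120.32$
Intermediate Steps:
$c{\left(r,I \right)} = 4$ ($c{\left(r,I \right)} = 2^{2} = 4$)
$Z{\left(S \right)} = 4 - \sqrt{4 + S}$
$Z{\left(7 \right)} - 121 = \left(4 - \sqrt{4 + 7}\right) - 121 = \left(4 - \sqrt{11}\right) - 121 = -117 - \sqrt{11}$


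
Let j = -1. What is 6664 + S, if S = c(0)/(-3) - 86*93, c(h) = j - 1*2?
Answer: -1333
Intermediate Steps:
c(h) = -3 (c(h) = -1 - 1*2 = -1 - 2 = -3)
S = -7997 (S = -3/(-3) - 86*93 = -3*(-⅓) - 7998 = 1 - 7998 = -7997)
6664 + S = 6664 - 7997 = -1333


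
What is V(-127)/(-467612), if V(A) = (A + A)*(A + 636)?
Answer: 64643/233806 ≈ 0.27648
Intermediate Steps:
V(A) = 2*A*(636 + A) (V(A) = (2*A)*(636 + A) = 2*A*(636 + A))
V(-127)/(-467612) = (2*(-127)*(636 - 127))/(-467612) = (2*(-127)*509)*(-1/467612) = -129286*(-1/467612) = 64643/233806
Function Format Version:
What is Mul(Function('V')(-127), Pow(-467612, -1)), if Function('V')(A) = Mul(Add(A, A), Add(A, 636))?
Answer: Rational(64643, 233806) ≈ 0.27648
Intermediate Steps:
Function('V')(A) = Mul(2, A, Add(636, A)) (Function('V')(A) = Mul(Mul(2, A), Add(636, A)) = Mul(2, A, Add(636, A)))
Mul(Function('V')(-127), Pow(-467612, -1)) = Mul(Mul(2, -127, Add(636, -127)), Pow(-467612, -1)) = Mul(Mul(2, -127, 509), Rational(-1, 467612)) = Mul(-129286, Rational(-1, 467612)) = Rational(64643, 233806)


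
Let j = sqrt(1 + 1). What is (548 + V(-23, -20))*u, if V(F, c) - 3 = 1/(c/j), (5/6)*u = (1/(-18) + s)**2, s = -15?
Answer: 40465991/270 - 73441*sqrt(2)/5400 ≈ 1.4985e+5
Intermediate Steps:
j = sqrt(2) ≈ 1.4142
u = 73441/270 (u = 6*(1/(-18) - 15)**2/5 = 6*(-1/18 - 15)**2/5 = 6*(-271/18)**2/5 = (6/5)*(73441/324) = 73441/270 ≈ 272.00)
V(F, c) = 3 + sqrt(2)/c (V(F, c) = 3 + 1/(c/(sqrt(2))) = 3 + 1/(c*(sqrt(2)/2)) = 3 + 1/(c*sqrt(2)/2) = 3 + sqrt(2)/c)
(548 + V(-23, -20))*u = (548 + (3 + sqrt(2)/(-20)))*(73441/270) = (548 + (3 + sqrt(2)*(-1/20)))*(73441/270) = (548 + (3 - sqrt(2)/20))*(73441/270) = (551 - sqrt(2)/20)*(73441/270) = 40465991/270 - 73441*sqrt(2)/5400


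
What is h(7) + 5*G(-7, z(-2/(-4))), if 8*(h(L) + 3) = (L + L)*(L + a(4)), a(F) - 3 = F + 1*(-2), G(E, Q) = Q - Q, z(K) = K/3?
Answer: 18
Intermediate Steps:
z(K) = K/3 (z(K) = K*(1/3) = K/3)
G(E, Q) = 0
a(F) = 1 + F (a(F) = 3 + (F + 1*(-2)) = 3 + (F - 2) = 3 + (-2 + F) = 1 + F)
h(L) = -3 + L*(5 + L)/4 (h(L) = -3 + ((L + L)*(L + (1 + 4)))/8 = -3 + ((2*L)*(L + 5))/8 = -3 + ((2*L)*(5 + L))/8 = -3 + (2*L*(5 + L))/8 = -3 + L*(5 + L)/4)
h(7) + 5*G(-7, z(-2/(-4))) = (-3 + (1/4)*7**2 + (5/4)*7) + 5*0 = (-3 + (1/4)*49 + 35/4) + 0 = (-3 + 49/4 + 35/4) + 0 = 18 + 0 = 18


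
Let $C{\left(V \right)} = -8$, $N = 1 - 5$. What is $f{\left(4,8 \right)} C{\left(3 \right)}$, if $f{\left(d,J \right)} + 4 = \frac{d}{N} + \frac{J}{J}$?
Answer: $32$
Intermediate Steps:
$N = -4$ ($N = 1 - 5 = -4$)
$f{\left(d,J \right)} = -3 - \frac{d}{4}$ ($f{\left(d,J \right)} = -4 + \left(\frac{d}{-4} + \frac{J}{J}\right) = -4 + \left(d \left(- \frac{1}{4}\right) + 1\right) = -4 - \left(-1 + \frac{d}{4}\right) = -3 - \frac{d}{4}$)
$f{\left(4,8 \right)} C{\left(3 \right)} = \left(-3 - 1\right) \left(-8\right) = \left(-4\right) \left(-8\right) = 32$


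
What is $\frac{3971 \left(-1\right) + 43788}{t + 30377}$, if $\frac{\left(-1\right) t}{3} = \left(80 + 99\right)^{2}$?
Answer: $- \frac{39817}{65746} \approx -0.60562$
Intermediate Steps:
$t = -96123$ ($t = - 3 \left(80 + 99\right)^{2} = - 3 \cdot 179^{2} = \left(-3\right) 32041 = -96123$)
$\frac{3971 \left(-1\right) + 43788}{t + 30377} = \frac{3971 \left(-1\right) + 43788}{-96123 + 30377} = \frac{-3971 + 43788}{-65746} = 39817 \left(- \frac{1}{65746}\right) = - \frac{39817}{65746}$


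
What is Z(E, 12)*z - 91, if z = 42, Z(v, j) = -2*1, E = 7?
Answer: -175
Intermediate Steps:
Z(v, j) = -2
Z(E, 12)*z - 91 = -2*42 - 91 = -84 - 91 = -175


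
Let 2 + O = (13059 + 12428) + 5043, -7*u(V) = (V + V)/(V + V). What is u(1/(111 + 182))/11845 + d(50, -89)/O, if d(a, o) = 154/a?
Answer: 1124251/12656145600 ≈ 8.8830e-5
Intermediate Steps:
u(V) = -⅐ (u(V) = -(V + V)/(7*(V + V)) = -2*V/(7*(2*V)) = -2*V*1/(2*V)/7 = -⅐*1 = -⅐)
O = 30528 (O = -2 + ((13059 + 12428) + 5043) = -2 + (25487 + 5043) = -2 + 30530 = 30528)
u(1/(111 + 182))/11845 + d(50, -89)/O = -⅐/11845 + (154/50)/30528 = -⅐*1/11845 + (154*(1/50))*(1/30528) = -1/82915 + (77/25)*(1/30528) = -1/82915 + 77/763200 = 1124251/12656145600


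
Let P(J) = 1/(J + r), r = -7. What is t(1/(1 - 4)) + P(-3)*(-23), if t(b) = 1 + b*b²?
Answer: 881/270 ≈ 3.2630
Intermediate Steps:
P(J) = 1/(-7 + J) (P(J) = 1/(J - 7) = 1/(-7 + J))
t(b) = 1 + b³
t(1/(1 - 4)) + P(-3)*(-23) = (1 + (1/(1 - 4))³) - 23/(-7 - 3) = (1 + (1/(-3))³) - 23/(-10) = (1 + (-⅓)³) - ⅒*(-23) = (1 - 1/27) + 23/10 = 26/27 + 23/10 = 881/270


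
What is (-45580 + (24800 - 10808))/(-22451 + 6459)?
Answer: 7897/3998 ≈ 1.9752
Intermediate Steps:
(-45580 + (24800 - 10808))/(-22451 + 6459) = (-45580 + 13992)/(-15992) = -31588*(-1/15992) = 7897/3998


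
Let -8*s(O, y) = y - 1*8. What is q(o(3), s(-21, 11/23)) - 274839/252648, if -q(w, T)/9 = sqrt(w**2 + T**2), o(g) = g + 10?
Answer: -91613/84216 - 9*sqrt(5751593)/184 ≈ -118.39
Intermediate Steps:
s(O, y) = 1 - y/8 (s(O, y) = -(y - 1*8)/8 = -(y - 8)/8 = -(-8 + y)/8 = 1 - y/8)
o(g) = 10 + g
q(w, T) = -9*sqrt(T**2 + w**2) (q(w, T) = -9*sqrt(w**2 + T**2) = -9*sqrt(T**2 + w**2))
q(o(3), s(-21, 11/23)) - 274839/252648 = -9*sqrt((1 - 11/(8*23))**2 + (10 + 3)**2) - 274839/252648 = -9*sqrt((1 - 11/(8*23))**2 + 13**2) - 274839*1/252648 = -9*sqrt((1 - 1/8*11/23)**2 + 169) - 91613/84216 = -9*sqrt((1 - 11/184)**2 + 169) - 91613/84216 = -9*sqrt((173/184)**2 + 169) - 91613/84216 = -9*sqrt(29929/33856 + 169) - 91613/84216 = -9*sqrt(5751593)/184 - 91613/84216 = -91613/84216 - 9*sqrt(5751593)/184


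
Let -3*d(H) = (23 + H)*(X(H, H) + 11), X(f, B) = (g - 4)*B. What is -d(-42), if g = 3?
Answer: -1007/3 ≈ -335.67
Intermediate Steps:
X(f, B) = -B (X(f, B) = (3 - 4)*B = -B)
d(H) = -(11 - H)*(23 + H)/3 (d(H) = -(23 + H)*(-H + 11)/3 = -(23 + H)*(11 - H)/3 = -(11 - H)*(23 + H)/3)
-d(-42) = -(-253/3 + 4*(-42) + (1/3)*(-42)**2) = -(-253/3 - 168 + (1/3)*1764) = -(-253/3 - 168 + 588) = -1*1007/3 = -1007/3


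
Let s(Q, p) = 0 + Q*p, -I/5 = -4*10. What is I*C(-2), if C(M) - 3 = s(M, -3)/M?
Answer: 0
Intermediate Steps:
I = 200 (I = -(-20)*10 = -5*(-40) = 200)
s(Q, p) = Q*p
C(M) = 0 (C(M) = 3 + (M*(-3))/M = 3 + (-3*M)/M = 3 - 3 = 0)
I*C(-2) = 200*0 = 0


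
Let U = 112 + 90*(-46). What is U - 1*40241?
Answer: -44269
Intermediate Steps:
U = -4028 (U = 112 - 4140 = -4028)
U - 1*40241 = -4028 - 1*40241 = -4028 - 40241 = -44269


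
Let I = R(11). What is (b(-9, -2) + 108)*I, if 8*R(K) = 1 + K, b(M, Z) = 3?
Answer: 333/2 ≈ 166.50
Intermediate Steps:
R(K) = ⅛ + K/8 (R(K) = (1 + K)/8 = ⅛ + K/8)
I = 3/2 (I = ⅛ + (⅛)*11 = ⅛ + 11/8 = 3/2 ≈ 1.5000)
(b(-9, -2) + 108)*I = (3 + 108)*(3/2) = 111*(3/2) = 333/2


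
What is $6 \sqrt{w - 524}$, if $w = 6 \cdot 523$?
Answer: $6 \sqrt{2614} \approx 306.76$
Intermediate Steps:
$w = 3138$
$6 \sqrt{w - 524} = 6 \sqrt{3138 - 524} = 6 \sqrt{2614}$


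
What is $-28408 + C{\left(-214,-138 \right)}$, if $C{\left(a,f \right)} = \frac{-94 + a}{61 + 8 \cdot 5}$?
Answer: $- \frac{2869516}{101} \approx -28411.0$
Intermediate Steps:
$C{\left(a,f \right)} = - \frac{94}{101} + \frac{a}{101}$ ($C{\left(a,f \right)} = \frac{-94 + a}{61 + 40} = \frac{-94 + a}{101} = \left(-94 + a\right) \frac{1}{101} = - \frac{94}{101} + \frac{a}{101}$)
$-28408 + C{\left(-214,-138 \right)} = -28408 + \left(- \frac{94}{101} + \frac{1}{101} \left(-214\right)\right) = -28408 - \frac{308}{101} = - \frac{2869516}{101}$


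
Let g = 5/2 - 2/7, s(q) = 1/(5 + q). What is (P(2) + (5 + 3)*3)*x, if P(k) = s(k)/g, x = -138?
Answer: -102948/31 ≈ -3320.9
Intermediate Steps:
g = 31/14 (g = 5*(1/2) - 2*1/7 = 5/2 - 2/7 = 31/14 ≈ 2.2143)
P(k) = 14/(31*(5 + k)) (P(k) = 1/((5 + k)*(31/14)) = (14/31)/(5 + k) = 14/(31*(5 + k)))
(P(2) + (5 + 3)*3)*x = (14/(31*(5 + 2)) + (5 + 3)*3)*(-138) = ((14/31)/7 + 8*3)*(-138) = ((14/31)*(1/7) + 24)*(-138) = (2/31 + 24)*(-138) = (746/31)*(-138) = -102948/31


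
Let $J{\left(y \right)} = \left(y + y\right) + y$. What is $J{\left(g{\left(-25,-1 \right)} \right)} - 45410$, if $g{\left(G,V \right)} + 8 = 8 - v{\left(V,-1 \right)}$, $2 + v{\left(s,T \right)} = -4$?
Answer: $-45392$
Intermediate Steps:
$v{\left(s,T \right)} = -6$ ($v{\left(s,T \right)} = -2 - 4 = -6$)
$g{\left(G,V \right)} = 6$ ($g{\left(G,V \right)} = -8 + \left(8 - -6\right) = -8 + \left(8 + 6\right) = -8 + 14 = 6$)
$J{\left(y \right)} = 3 y$ ($J{\left(y \right)} = 2 y + y = 3 y$)
$J{\left(g{\left(-25,-1 \right)} \right)} - 45410 = 3 \cdot 6 - 45410 = 18 - 45410 = -45392$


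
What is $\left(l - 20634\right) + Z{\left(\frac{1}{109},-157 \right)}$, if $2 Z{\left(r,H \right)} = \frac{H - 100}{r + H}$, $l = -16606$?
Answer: $- \frac{1274473747}{34224} \approx -37239.0$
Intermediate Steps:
$Z{\left(r,H \right)} = \frac{-100 + H}{2 \left(H + r\right)}$ ($Z{\left(r,H \right)} = \frac{\left(H - 100\right) \frac{1}{r + H}}{2} = \frac{\left(-100 + H\right) \frac{1}{H + r}}{2} = \frac{\frac{1}{H + r} \left(-100 + H\right)}{2} = \frac{-100 + H}{2 \left(H + r\right)}$)
$\left(l - 20634\right) + Z{\left(\frac{1}{109},-157 \right)} = \left(-16606 - 20634\right) + \frac{-50 + \frac{1}{2} \left(-157\right)}{-157 + \frac{1}{109}} = -37240 + \frac{-50 - \frac{157}{2}}{-157 + \frac{1}{109}} = -37240 + \frac{1}{- \frac{17112}{109}} \left(- \frac{257}{2}\right) = -37240 - - \frac{28013}{34224} = -37240 + \frac{28013}{34224} = - \frac{1274473747}{34224}$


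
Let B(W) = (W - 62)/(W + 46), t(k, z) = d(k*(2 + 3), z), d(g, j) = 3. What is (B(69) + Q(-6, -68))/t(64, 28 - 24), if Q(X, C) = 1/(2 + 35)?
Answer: 374/12765 ≈ 0.029299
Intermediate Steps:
Q(X, C) = 1/37
t(k, z) = 3
B(W) = (-62 + W)/(46 + W)
(B(69) + Q(-6, -68))/t(64, 28 - 24) = ((-62 + 69)/(46 + 69) + 1/37)/3 = (7/115 + 1/37)*(⅓) = (374/4255)*(⅓) = 374/12765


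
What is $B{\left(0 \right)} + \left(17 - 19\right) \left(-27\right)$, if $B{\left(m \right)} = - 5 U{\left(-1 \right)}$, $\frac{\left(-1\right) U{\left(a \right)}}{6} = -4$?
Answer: $-66$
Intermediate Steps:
$U{\left(a \right)} = 24$ ($U{\left(a \right)} = \left(-6\right) \left(-4\right) = 24$)
$B{\left(m \right)} = -120$ ($B{\left(m \right)} = \left(-5\right) 24 = -120$)
$B{\left(0 \right)} + \left(17 - 19\right) \left(-27\right) = -120 + \left(17 - 19\right) \left(-27\right) = -120 - -54 = -120 + 54 = -66$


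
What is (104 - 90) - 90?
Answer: -76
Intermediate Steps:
(104 - 90) - 90 = 14 - 90 = -76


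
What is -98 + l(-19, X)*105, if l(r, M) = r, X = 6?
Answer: -2093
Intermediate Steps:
-98 + l(-19, X)*105 = -98 - 19*105 = -98 - 1995 = -2093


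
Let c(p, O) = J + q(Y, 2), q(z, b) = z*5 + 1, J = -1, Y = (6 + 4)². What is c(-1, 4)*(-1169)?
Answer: -584500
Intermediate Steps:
Y = 100 (Y = 10² = 100)
q(z, b) = 1 + 5*z (q(z, b) = 5*z + 1 = 1 + 5*z)
c(p, O) = 500 (c(p, O) = -1 + (1 + 5*100) = -1 + (1 + 500) = -1 + 501 = 500)
c(-1, 4)*(-1169) = 500*(-1169) = -584500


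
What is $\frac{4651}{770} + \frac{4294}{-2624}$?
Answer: $\frac{2224461}{505120} \approx 4.4038$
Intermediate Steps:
$\frac{4651}{770} + \frac{4294}{-2624} = 4651 \cdot \frac{1}{770} + 4294 \left(- \frac{1}{2624}\right) = \frac{4651}{770} - \frac{2147}{1312} = \frac{2224461}{505120}$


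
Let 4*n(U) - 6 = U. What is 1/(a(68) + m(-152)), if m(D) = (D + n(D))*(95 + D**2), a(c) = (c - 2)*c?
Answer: -2/8737047 ≈ -2.2891e-7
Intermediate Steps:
a(c) = c*(-2 + c) (a(c) = (-2 + c)*c = c*(-2 + c))
n(U) = 3/2 + U/4
m(D) = (95 + D**2)*(3/2 + 5*D/4) (m(D) = (D + (3/2 + D/4))*(95 + D**2) = (3/2 + 5*D/4)*(95 + D**2) = (95 + D**2)*(3/2 + 5*D/4))
1/(a(68) + m(-152)) = 1/(68*(-2 + 68) + (285/2 + (3/2)*(-152)**2 + (5/4)*(-152)**3 + (475/4)*(-152))) = 1/(68*66 + (285/2 + (3/2)*23104 + (5/4)*(-3511808) - 18050)) = 1/(4488 + (285/2 + 34656 - 4389760 - 18050)) = 1/(4488 - 8746023/2) = 1/(-8737047/2) = -2/8737047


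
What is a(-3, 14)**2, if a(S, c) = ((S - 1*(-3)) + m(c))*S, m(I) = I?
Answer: 1764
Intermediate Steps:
a(S, c) = S*(3 + S + c) (a(S, c) = ((S - 1*(-3)) + c)*S = ((S + 3) + c)*S = ((3 + S) + c)*S = (3 + S + c)*S = S*(3 + S + c))
a(-3, 14)**2 = (-3*(3 - 3 + 14))**2 = (-3*14)**2 = (-42)**2 = 1764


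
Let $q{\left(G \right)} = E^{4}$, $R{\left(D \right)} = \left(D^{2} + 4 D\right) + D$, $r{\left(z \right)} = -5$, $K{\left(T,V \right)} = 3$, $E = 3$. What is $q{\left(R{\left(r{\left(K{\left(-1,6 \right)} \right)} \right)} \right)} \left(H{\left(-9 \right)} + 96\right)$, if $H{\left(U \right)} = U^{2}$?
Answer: $14337$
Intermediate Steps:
$R{\left(D \right)} = D^{2} + 5 D$
$q{\left(G \right)} = 81$ ($q{\left(G \right)} = 3^{4} = 81$)
$q{\left(R{\left(r{\left(K{\left(-1,6 \right)} \right)} \right)} \right)} \left(H{\left(-9 \right)} + 96\right) = 81 \left(\left(-9\right)^{2} + 96\right) = 81 \left(81 + 96\right) = 81 \cdot 177 = 14337$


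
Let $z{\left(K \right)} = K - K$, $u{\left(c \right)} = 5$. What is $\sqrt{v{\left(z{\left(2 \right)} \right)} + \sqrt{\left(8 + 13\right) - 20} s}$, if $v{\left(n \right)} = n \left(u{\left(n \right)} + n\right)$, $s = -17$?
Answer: $i \sqrt{17} \approx 4.1231 i$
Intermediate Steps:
$z{\left(K \right)} = 0$
$v{\left(n \right)} = n \left(5 + n\right)$
$\sqrt{v{\left(z{\left(2 \right)} \right)} + \sqrt{\left(8 + 13\right) - 20} s} = \sqrt{0 \left(5 + 0\right) + \sqrt{\left(8 + 13\right) - 20} \left(-17\right)} = \sqrt{0 \cdot 5 + \sqrt{21 - 20} \left(-17\right)} = \sqrt{0 + \sqrt{1} \left(-17\right)} = \sqrt{0 + 1 \left(-17\right)} = \sqrt{0 - 17} = \sqrt{-17} = i \sqrt{17}$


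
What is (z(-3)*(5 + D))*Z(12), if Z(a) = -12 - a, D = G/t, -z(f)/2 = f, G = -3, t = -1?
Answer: -1152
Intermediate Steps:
z(f) = -2*f
D = 3 (D = -3/(-1) = -3*(-1) = 3)
(z(-3)*(5 + D))*Z(12) = ((-2*(-3))*(5 + 3))*(-12 - 1*12) = (6*8)*(-12 - 12) = 48*(-24) = -1152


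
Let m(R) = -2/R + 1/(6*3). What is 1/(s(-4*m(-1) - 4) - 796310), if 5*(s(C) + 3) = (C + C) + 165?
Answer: -9/7166564 ≈ -1.2558e-6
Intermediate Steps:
m(R) = 1/18 - 2/R (m(R) = -2/R + (1/6)*(1/3) = -2/R + 1/18 = 1/18 - 2/R)
s(C) = 30 + 2*C/5 (s(C) = -3 + ((C + C) + 165)/5 = -3 + (2*C + 165)/5 = -3 + (165 + 2*C)/5 = -3 + (33 + 2*C/5) = 30 + 2*C/5)
1/(s(-4*m(-1) - 4) - 796310) = 1/((30 + 2*(-2*(-36 - 1)/(9*(-1)) - 4)/5) - 796310) = 1/((30 + 2*(-2*(-1)*(-37)/9 - 4)/5) - 796310) = 1/((30 + 2*(-4*37/18 - 4)/5) - 796310) = 1/((30 + 2*(-74/9 - 4)/5) - 796310) = 1/((30 + (2/5)*(-110/9)) - 796310) = 1/((30 - 44/9) - 796310) = 1/(226/9 - 796310) = 1/(-7166564/9) = -9/7166564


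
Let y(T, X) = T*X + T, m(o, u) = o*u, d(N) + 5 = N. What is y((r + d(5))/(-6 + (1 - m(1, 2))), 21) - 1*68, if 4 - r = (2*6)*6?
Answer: 1020/7 ≈ 145.71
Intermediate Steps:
d(N) = -5 + N
r = -68 (r = 4 - 2*6*6 = 4 - 12*6 = 4 - 1*72 = 4 - 72 = -68)
y(T, X) = T + T*X
y((r + d(5))/(-6 + (1 - m(1, 2))), 21) - 1*68 = ((-68 + (-5 + 5))/(-6 + (1 - 2)))*(1 + 21) - 1*68 = ((-68 + 0)/(-6 + (1 - 1*2)))*22 - 68 = -68/(-6 + (1 - 2))*22 - 68 = -68/(-6 - 1)*22 - 68 = -68/(-7)*22 - 68 = -68*(-⅐)*22 - 68 = (68/7)*22 - 68 = 1496/7 - 68 = 1020/7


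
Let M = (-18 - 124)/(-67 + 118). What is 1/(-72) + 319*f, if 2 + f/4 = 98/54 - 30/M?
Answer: 207222187/15336 ≈ 13512.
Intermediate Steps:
M = -142/51 ≈ -2.7843
f = 81200/1917 (f = -8 + 4*(98/54 - 30/(-142/51)) = -8 + 4*(98*(1/54) - 30*(-51/142)) = -8 + 4*(49/27 + 765/71) = -8 + 4*(24134/1917) = -8 + 96536/1917 = 81200/1917 ≈ 42.358)
1/(-72) + 319*f = 1/(-72) + 319*(81200/1917) = -1/72 + 25902800/1917 = 207222187/15336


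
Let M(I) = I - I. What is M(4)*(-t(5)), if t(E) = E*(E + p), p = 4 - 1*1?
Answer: 0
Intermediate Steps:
M(I) = 0
p = 3 (p = 4 - 1 = 3)
t(E) = E*(3 + E) (t(E) = E*(E + 3) = E*(3 + E))
M(4)*(-t(5)) = 0*(-5*(3 + 5)) = 0*(-5*8) = 0*(-1*40) = 0*(-40) = 0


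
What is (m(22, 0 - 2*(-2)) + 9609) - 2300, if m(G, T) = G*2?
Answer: 7353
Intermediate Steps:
m(G, T) = 2*G
(m(22, 0 - 2*(-2)) + 9609) - 2300 = (2*22 + 9609) - 2300 = (44 + 9609) - 2300 = 9653 - 2300 = 7353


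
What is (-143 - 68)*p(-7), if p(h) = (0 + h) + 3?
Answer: 844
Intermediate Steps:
p(h) = 3 + h (p(h) = h + 3 = 3 + h)
(-143 - 68)*p(-7) = (-143 - 68)*(3 - 7) = -211*(-4) = 844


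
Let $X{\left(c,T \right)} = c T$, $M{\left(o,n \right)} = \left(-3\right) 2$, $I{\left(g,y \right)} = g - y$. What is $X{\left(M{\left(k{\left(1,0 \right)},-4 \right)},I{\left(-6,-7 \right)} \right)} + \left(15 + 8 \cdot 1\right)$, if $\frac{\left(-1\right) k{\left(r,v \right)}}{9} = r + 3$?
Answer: $17$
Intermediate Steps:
$k{\left(r,v \right)} = -27 - 9 r$ ($k{\left(r,v \right)} = - 9 \left(r + 3\right) = - 9 \left(3 + r\right) = -27 - 9 r$)
$M{\left(o,n \right)} = -6$
$X{\left(c,T \right)} = T c$
$X{\left(M{\left(k{\left(1,0 \right)},-4 \right)},I{\left(-6,-7 \right)} \right)} + \left(15 + 8 \cdot 1\right) = \left(-6 - -7\right) \left(-6\right) + \left(15 + 8 \cdot 1\right) = \left(-6 + 7\right) \left(-6\right) + \left(15 + 8\right) = 1 \left(-6\right) + 23 = -6 + 23 = 17$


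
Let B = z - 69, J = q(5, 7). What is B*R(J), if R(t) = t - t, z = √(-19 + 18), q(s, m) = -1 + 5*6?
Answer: 0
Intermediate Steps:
q(s, m) = 29 (q(s, m) = -1 + 30 = 29)
J = 29
z = I (z = √(-1) = I ≈ 1.0*I)
B = -69 + I (B = I - 69 = -69 + I ≈ -69.0 + 1.0*I)
R(t) = 0
B*R(J) = (-69 + I)*0 = 0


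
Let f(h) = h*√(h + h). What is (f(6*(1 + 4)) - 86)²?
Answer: 61396 - 10320*√15 ≈ 21427.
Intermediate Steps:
f(h) = √2*h^(3/2) (f(h) = h*√(2*h) = h*(√2*√h) = √2*h^(3/2))
(f(6*(1 + 4)) - 86)² = (√2*(6*(1 + 4))^(3/2) - 86)² = (√2*(6*5)^(3/2) - 86)² = (√2*30^(3/2) - 86)² = (√2*(30*√30) - 86)² = (60*√15 - 86)² = (-86 + 60*√15)²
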